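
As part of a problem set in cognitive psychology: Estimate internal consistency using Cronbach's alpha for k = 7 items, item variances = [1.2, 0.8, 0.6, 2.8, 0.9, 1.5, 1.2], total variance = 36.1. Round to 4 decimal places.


alpha = (k/(k-1)) * (1 - sum(s_i^2)/s_total^2)
sum(item variances) = 9.0
k/(k-1) = 7/6 = 1.166667
1 - 9.0/36.1 = 1 - 0.249307 = 0.750693
alpha = 1.166667 * 0.750693
= 0.8758


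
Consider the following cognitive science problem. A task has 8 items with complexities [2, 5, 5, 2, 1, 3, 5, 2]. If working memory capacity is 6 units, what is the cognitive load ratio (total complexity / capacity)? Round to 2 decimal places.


Total complexity = 2 + 5 + 5 + 2 + 1 + 3 + 5 + 2 = 25
Load = total / capacity = 25 / 6
= 4.17


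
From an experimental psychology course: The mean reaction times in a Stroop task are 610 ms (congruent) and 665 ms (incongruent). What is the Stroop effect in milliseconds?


Stroop effect = RT(incongruent) - RT(congruent)
= 665 - 610
= 55 ms


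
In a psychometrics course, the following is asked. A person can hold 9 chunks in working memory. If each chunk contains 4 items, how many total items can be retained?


Total items = chunks * items_per_chunk
= 9 * 4
= 36


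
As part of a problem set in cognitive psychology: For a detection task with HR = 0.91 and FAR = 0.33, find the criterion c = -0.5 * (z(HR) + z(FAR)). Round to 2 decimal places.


c = -0.5 * (z(HR) + z(FAR))
z(0.91) = 1.3408
z(0.33) = -0.4399
c = -0.5 * (1.3408 + -0.4399)
= -0.5 * 0.9009
= -0.45


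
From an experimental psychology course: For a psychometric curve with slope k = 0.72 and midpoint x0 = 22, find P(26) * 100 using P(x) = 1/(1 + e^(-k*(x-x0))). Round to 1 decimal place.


P(x) = 1/(1 + e^(-0.72*(26 - 22)))
Exponent = -0.72 * 4 = -2.88
e^(-2.88) = 0.056135
P = 1/(1 + 0.056135) = 0.946849
Percentage = 94.7


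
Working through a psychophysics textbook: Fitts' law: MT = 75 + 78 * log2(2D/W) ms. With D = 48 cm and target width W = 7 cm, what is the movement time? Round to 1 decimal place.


MT = 75 + 78 * log2(2*48/7)
2D/W = 13.714286
log2(13.714286) = 3.7776
MT = 75 + 78 * 3.7776
= 369.7 ms


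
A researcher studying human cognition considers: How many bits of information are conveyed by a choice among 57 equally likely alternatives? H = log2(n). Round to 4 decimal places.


H = log2(n)
H = log2(57)
= 5.8329


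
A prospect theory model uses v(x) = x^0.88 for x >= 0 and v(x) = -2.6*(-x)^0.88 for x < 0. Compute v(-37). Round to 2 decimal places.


Since x = -37 < 0, use v(x) = -lambda*(-x)^alpha
(-x) = 37
37^0.88 = 23.9893
v(-37) = -2.6 * 23.9893
= -62.37


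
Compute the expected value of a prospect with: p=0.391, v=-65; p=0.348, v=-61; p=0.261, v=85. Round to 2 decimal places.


EU = sum(p_i * v_i)
0.391 * -65 = -25.415
0.348 * -61 = -21.228
0.261 * 85 = 22.185
EU = -25.415 + -21.228 + 22.185
= -24.46


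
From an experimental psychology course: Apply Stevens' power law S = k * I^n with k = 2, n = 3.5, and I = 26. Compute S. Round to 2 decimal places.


S = 2 * 26^3.5
26^3.5 = 89620.367
S = 2 * 89620.367
= 179240.73


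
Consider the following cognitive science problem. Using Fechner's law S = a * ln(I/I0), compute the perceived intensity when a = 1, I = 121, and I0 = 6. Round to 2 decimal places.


S = 1 * ln(121/6)
I/I0 = 20.166667
ln(20.166667) = 3.004
S = 1 * 3.004
= 3.00


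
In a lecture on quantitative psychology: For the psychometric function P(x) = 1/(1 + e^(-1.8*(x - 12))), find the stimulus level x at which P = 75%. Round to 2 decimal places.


At P = 0.75: 0.75 = 1/(1 + e^(-k*(x-x0)))
Solving: e^(-k*(x-x0)) = 1/3
x = x0 + ln(3)/k
ln(3) = 1.0986
x = 12 + 1.0986/1.8
= 12 + 0.6103
= 12.61


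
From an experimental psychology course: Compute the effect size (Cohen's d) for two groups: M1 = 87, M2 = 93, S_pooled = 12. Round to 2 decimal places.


Cohen's d = (M1 - M2) / S_pooled
= (87 - 93) / 12
= -6 / 12
= -0.50


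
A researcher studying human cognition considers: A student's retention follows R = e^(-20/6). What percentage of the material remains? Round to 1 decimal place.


R = e^(-t/S)
-t/S = -20/6 = -3.333333
R = e^(-3.333333) = 0.035674
Percentage = 0.035674 * 100
= 3.6


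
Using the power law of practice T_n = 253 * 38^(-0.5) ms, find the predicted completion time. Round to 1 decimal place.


T_n = 253 * 38^(-0.5)
38^(-0.5) = 0.162221
T_n = 253 * 0.162221
= 41.0 ms


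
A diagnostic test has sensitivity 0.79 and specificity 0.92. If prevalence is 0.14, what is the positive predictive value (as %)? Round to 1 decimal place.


PPV = (sens * prev) / (sens * prev + (1-spec) * (1-prev))
Numerator = 0.79 * 0.14 = 0.1106
P(positive and no disease) = (1 - spec) * (1 - prev) = (1 - 0.92) * (1 - 0.14) = 0.0688
Denominator = 0.1106 + 0.0688 = 0.1794
PPV = 0.1106 / 0.1794 = 0.616499
As percentage = 61.6


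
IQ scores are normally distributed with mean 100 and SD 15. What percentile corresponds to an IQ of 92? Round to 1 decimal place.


z = (IQ - mean) / SD
z = (92 - 100) / 15 = -0.5333
Percentile = Phi(-0.5333) * 100
Phi(-0.5333) = 0.296913
= 29.7


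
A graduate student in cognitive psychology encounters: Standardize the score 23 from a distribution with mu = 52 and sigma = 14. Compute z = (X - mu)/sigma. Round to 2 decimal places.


z = (X - mu) / sigma
= (23 - 52) / 14
= -29 / 14
= -2.07


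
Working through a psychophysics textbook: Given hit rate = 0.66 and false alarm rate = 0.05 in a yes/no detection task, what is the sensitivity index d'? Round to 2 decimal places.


d' = z(HR) - z(FAR)
z(0.66) = 0.4125
z(0.05) = -1.6449
d' = 0.4125 - -1.6449
= 2.06


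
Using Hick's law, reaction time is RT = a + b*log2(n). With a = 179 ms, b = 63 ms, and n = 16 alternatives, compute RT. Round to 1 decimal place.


RT = 179 + 63 * log2(16)
log2(16) = 4.0
RT = 179 + 63 * 4.0
= 179 + 252.0
= 431.0 ms


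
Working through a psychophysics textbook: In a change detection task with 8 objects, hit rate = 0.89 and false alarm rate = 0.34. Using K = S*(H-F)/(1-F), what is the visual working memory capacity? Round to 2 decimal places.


K = S * (H - F) / (1 - F)
H - F = 0.55
1 - F = 0.66
K = 8 * 0.55 / 0.66
= 6.67


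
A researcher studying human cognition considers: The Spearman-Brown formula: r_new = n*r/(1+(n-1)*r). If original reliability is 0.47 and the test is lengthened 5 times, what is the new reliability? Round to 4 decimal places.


r_new = n*r / (1 + (n-1)*r)
Numerator = 5 * 0.47 = 2.35
Denominator = 1 + 4 * 0.47 = 2.88
r_new = 2.35 / 2.88
= 0.8160


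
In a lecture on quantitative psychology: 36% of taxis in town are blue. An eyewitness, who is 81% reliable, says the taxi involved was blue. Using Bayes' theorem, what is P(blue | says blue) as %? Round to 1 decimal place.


P(blue | says blue) = P(says blue | blue)*P(blue) / [P(says blue | blue)*P(blue) + P(says blue | not blue)*P(not blue)]
Numerator = 0.81 * 0.36 = 0.2916
False identification = 0.19 * 0.64 = 0.1216
P = 0.2916 / (0.2916 + 0.1216)
= 0.2916 / 0.4132
As percentage = 70.6


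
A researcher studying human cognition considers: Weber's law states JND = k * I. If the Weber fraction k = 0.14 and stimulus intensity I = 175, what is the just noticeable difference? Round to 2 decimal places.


JND = k * I
JND = 0.14 * 175
= 24.50


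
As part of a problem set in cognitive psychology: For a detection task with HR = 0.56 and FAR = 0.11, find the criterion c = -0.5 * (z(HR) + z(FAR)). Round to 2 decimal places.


c = -0.5 * (z(HR) + z(FAR))
z(0.56) = 0.151
z(0.11) = -1.2265
c = -0.5 * (0.151 + -1.2265)
= -0.5 * -1.0755
= 0.54


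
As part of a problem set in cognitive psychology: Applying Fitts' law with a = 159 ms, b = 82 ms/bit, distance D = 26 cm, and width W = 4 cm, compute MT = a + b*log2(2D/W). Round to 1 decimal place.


MT = 159 + 82 * log2(2*26/4)
2D/W = 13.0
log2(13.0) = 3.7004
MT = 159 + 82 * 3.7004
= 462.4 ms


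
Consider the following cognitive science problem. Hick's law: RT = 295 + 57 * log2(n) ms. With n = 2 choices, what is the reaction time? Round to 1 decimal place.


RT = 295 + 57 * log2(2)
log2(2) = 1.0
RT = 295 + 57 * 1.0
= 295 + 57.0
= 352.0 ms


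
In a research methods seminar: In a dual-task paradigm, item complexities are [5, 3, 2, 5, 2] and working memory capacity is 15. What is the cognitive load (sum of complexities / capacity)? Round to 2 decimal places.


Total complexity = 5 + 3 + 2 + 5 + 2 = 17
Load = total / capacity = 17 / 15
= 1.13


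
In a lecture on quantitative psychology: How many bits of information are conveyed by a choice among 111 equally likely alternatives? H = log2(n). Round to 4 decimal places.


H = log2(n)
H = log2(111)
= 6.7944


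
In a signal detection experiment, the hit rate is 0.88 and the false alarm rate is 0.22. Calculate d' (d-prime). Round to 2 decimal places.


d' = z(HR) - z(FAR)
z(0.88) = 1.175
z(0.22) = -0.7722
d' = 1.175 - -0.7722
= 1.95


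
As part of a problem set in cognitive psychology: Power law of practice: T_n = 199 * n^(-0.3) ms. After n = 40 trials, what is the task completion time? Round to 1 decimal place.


T_n = 199 * 40^(-0.3)
40^(-0.3) = 0.33066
T_n = 199 * 0.33066
= 65.8 ms


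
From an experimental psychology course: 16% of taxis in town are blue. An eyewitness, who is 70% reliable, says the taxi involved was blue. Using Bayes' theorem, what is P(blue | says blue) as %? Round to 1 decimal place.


P(blue | says blue) = P(says blue | blue)*P(blue) / [P(says blue | blue)*P(blue) + P(says blue | not blue)*P(not blue)]
Numerator = 0.7 * 0.16 = 0.112
False identification = 0.3 * 0.84 = 0.252
P = 0.112 / (0.112 + 0.252)
= 0.112 / 0.364
As percentage = 30.8


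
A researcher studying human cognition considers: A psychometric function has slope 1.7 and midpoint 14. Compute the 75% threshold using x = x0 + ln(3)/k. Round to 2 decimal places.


At P = 0.75: 0.75 = 1/(1 + e^(-k*(x-x0)))
Solving: e^(-k*(x-x0)) = 1/3
x = x0 + ln(3)/k
ln(3) = 1.0986
x = 14 + 1.0986/1.7
= 14 + 0.6462
= 14.65


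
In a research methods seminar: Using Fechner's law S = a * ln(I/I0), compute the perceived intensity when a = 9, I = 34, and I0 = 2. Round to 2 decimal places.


S = 9 * ln(34/2)
I/I0 = 17.0
ln(17.0) = 2.8332
S = 9 * 2.8332
= 25.50


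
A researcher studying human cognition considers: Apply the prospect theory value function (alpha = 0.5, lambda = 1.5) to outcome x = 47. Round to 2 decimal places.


Since x = 47 >= 0, use v(x) = x^0.5
47^0.5 = 6.8557
v(47) = 6.86


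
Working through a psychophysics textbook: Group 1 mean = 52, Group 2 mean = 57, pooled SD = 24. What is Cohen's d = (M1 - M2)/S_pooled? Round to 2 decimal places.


Cohen's d = (M1 - M2) / S_pooled
= (52 - 57) / 24
= -5 / 24
= -0.21


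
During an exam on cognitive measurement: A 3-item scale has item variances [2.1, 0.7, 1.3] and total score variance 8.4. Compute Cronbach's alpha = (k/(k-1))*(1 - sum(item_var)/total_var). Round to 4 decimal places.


alpha = (k/(k-1)) * (1 - sum(s_i^2)/s_total^2)
sum(item variances) = 4.1
k/(k-1) = 3/2 = 1.5
1 - 4.1/8.4 = 1 - 0.488095 = 0.511905
alpha = 1.5 * 0.511905
= 0.7679


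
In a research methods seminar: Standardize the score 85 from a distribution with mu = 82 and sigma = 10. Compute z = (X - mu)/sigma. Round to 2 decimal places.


z = (X - mu) / sigma
= (85 - 82) / 10
= 3 / 10
= 0.30


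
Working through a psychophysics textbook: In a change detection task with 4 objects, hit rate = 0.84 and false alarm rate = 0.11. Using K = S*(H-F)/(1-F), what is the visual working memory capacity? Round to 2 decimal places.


K = S * (H - F) / (1 - F)
H - F = 0.73
1 - F = 0.89
K = 4 * 0.73 / 0.89
= 3.28


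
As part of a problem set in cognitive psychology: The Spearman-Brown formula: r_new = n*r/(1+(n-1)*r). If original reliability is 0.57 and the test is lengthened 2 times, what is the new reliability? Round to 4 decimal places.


r_new = n*r / (1 + (n-1)*r)
Numerator = 2 * 0.57 = 1.14
Denominator = 1 + 1 * 0.57 = 1.57
r_new = 1.14 / 1.57
= 0.7261


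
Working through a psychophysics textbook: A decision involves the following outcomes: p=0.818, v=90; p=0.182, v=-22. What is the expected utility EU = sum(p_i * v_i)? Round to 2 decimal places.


EU = sum(p_i * v_i)
0.818 * 90 = 73.62
0.182 * -22 = -4.004
EU = 73.62 + -4.004
= 69.62


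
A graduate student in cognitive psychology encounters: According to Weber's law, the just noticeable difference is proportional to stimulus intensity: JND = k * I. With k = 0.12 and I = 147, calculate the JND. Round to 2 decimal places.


JND = k * I
JND = 0.12 * 147
= 17.64


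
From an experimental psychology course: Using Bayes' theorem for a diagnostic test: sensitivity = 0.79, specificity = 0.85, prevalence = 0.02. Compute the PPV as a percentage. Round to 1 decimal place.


PPV = (sens * prev) / (sens * prev + (1-spec) * (1-prev))
Numerator = 0.79 * 0.02 = 0.0158
P(positive and no disease) = (1 - spec) * (1 - prev) = (1 - 0.85) * (1 - 0.02) = 0.147
Denominator = 0.0158 + 0.147 = 0.1628
PPV = 0.0158 / 0.1628 = 0.097052
As percentage = 9.7


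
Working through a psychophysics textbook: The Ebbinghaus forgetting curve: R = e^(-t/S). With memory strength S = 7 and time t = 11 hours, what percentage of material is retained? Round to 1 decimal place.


R = e^(-t/S)
-t/S = -11/7 = -1.571429
R = e^(-1.571429) = 0.207748
Percentage = 0.207748 * 100
= 20.8


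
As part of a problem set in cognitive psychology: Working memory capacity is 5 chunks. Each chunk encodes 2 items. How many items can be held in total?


Total items = chunks * items_per_chunk
= 5 * 2
= 10


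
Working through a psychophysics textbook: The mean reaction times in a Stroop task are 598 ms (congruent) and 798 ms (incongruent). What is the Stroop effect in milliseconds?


Stroop effect = RT(incongruent) - RT(congruent)
= 798 - 598
= 200 ms


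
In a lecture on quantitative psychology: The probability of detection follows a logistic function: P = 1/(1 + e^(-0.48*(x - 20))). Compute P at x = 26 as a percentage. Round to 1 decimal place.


P(x) = 1/(1 + e^(-0.48*(26 - 20)))
Exponent = -0.48 * 6 = -2.88
e^(-2.88) = 0.056135
P = 1/(1 + 0.056135) = 0.946849
Percentage = 94.7


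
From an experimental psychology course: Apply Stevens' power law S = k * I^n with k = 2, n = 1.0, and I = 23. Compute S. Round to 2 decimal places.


S = 2 * 23^1.0
23^1.0 = 23.0
S = 2 * 23.0
= 46.00


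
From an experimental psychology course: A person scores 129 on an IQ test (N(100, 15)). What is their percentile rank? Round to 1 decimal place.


z = (IQ - mean) / SD
z = (129 - 100) / 15 = 1.9333
Percentile = Phi(1.9333) * 100
Phi(1.9333) = 0.9734
= 97.3


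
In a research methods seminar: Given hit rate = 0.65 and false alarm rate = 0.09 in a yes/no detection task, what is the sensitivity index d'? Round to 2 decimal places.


d' = z(HR) - z(FAR)
z(0.65) = 0.3853
z(0.09) = -1.3408
d' = 0.3853 - -1.3408
= 1.73


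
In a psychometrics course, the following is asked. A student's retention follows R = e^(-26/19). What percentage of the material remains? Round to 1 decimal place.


R = e^(-t/S)
-t/S = -26/19 = -1.368421
R = e^(-1.368421) = 0.254509
Percentage = 0.254509 * 100
= 25.5


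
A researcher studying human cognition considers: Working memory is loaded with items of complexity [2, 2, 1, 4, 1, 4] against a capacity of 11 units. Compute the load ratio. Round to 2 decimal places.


Total complexity = 2 + 2 + 1 + 4 + 1 + 4 = 14
Load = total / capacity = 14 / 11
= 1.27


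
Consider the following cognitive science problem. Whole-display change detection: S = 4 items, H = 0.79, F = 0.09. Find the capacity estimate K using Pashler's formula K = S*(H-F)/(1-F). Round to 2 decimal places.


K = S * (H - F) / (1 - F)
H - F = 0.7
1 - F = 0.91
K = 4 * 0.7 / 0.91
= 3.08


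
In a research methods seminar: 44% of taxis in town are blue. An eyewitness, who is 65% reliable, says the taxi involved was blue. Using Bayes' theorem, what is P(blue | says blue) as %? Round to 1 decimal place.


P(blue | says blue) = P(says blue | blue)*P(blue) / [P(says blue | blue)*P(blue) + P(says blue | not blue)*P(not blue)]
Numerator = 0.65 * 0.44 = 0.286
False identification = 0.35 * 0.56 = 0.196
P = 0.286 / (0.286 + 0.196)
= 0.286 / 0.482
As percentage = 59.3


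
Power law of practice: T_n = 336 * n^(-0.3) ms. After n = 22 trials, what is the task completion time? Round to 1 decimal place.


T_n = 336 * 22^(-0.3)
22^(-0.3) = 0.395615
T_n = 336 * 0.395615
= 132.9 ms


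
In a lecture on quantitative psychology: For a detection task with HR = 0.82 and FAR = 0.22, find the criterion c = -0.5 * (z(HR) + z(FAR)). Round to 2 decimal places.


c = -0.5 * (z(HR) + z(FAR))
z(0.82) = 0.9154
z(0.22) = -0.7722
c = -0.5 * (0.9154 + -0.7722)
= -0.5 * 0.1432
= -0.07


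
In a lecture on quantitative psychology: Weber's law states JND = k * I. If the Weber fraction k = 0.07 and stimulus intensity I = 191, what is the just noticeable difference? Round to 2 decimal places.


JND = k * I
JND = 0.07 * 191
= 13.37


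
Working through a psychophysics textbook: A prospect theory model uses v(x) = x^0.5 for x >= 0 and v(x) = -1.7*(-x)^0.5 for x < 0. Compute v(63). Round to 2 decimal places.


Since x = 63 >= 0, use v(x) = x^0.5
63^0.5 = 7.9373
v(63) = 7.94


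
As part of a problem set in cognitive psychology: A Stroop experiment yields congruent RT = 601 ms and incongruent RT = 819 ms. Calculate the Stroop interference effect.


Stroop effect = RT(incongruent) - RT(congruent)
= 819 - 601
= 218 ms


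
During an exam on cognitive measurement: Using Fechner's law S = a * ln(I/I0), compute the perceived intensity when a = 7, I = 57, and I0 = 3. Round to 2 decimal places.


S = 7 * ln(57/3)
I/I0 = 19.0
ln(19.0) = 2.9444
S = 7 * 2.9444
= 20.61


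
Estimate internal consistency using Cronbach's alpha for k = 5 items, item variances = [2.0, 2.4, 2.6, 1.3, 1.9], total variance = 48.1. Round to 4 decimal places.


alpha = (k/(k-1)) * (1 - sum(s_i^2)/s_total^2)
sum(item variances) = 10.2
k/(k-1) = 5/4 = 1.25
1 - 10.2/48.1 = 1 - 0.212058 = 0.787942
alpha = 1.25 * 0.787942
= 0.9849


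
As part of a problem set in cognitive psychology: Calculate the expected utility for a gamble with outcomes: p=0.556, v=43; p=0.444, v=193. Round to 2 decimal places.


EU = sum(p_i * v_i)
0.556 * 43 = 23.908
0.444 * 193 = 85.692
EU = 23.908 + 85.692
= 109.60


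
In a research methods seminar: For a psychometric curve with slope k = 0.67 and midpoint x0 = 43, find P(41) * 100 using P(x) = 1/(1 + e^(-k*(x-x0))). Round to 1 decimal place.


P(x) = 1/(1 + e^(-0.67*(41 - 43)))
Exponent = -0.67 * -2 = 1.34
e^(1.34) = 3.819044
P = 1/(1 + 3.819044) = 0.20751
Percentage = 20.8


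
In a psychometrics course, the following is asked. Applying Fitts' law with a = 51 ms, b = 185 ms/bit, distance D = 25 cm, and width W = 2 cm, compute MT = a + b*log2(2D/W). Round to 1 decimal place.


MT = 51 + 185 * log2(2*25/2)
2D/W = 25.0
log2(25.0) = 4.6439
MT = 51 + 185 * 4.6439
= 910.1 ms


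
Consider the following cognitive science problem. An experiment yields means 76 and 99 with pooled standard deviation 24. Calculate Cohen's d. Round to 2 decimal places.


Cohen's d = (M1 - M2) / S_pooled
= (76 - 99) / 24
= -23 / 24
= -0.96


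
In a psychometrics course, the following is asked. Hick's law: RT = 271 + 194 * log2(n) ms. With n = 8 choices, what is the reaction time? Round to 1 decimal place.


RT = 271 + 194 * log2(8)
log2(8) = 3.0
RT = 271 + 194 * 3.0
= 271 + 582.0
= 853.0 ms


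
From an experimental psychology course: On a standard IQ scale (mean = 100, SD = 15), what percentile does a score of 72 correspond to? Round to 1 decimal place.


z = (IQ - mean) / SD
z = (72 - 100) / 15 = -1.8667
Percentile = Phi(-1.8667) * 100
Phi(-1.8667) = 0.030972
= 3.1


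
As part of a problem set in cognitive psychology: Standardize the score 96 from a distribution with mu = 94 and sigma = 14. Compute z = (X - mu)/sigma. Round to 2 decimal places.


z = (X - mu) / sigma
= (96 - 94) / 14
= 2 / 14
= 0.14


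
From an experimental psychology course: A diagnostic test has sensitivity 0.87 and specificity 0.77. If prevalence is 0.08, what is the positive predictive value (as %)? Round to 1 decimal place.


PPV = (sens * prev) / (sens * prev + (1-spec) * (1-prev))
Numerator = 0.87 * 0.08 = 0.0696
P(positive and no disease) = (1 - spec) * (1 - prev) = (1 - 0.77) * (1 - 0.08) = 0.2116
Denominator = 0.0696 + 0.2116 = 0.2812
PPV = 0.0696 / 0.2812 = 0.247511
As percentage = 24.8


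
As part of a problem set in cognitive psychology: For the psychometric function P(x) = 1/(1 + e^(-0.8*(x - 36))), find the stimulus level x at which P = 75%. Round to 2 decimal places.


At P = 0.75: 0.75 = 1/(1 + e^(-k*(x-x0)))
Solving: e^(-k*(x-x0)) = 1/3
x = x0 + ln(3)/k
ln(3) = 1.0986
x = 36 + 1.0986/0.8
= 36 + 1.3732
= 37.37


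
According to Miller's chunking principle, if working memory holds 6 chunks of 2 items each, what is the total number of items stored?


Total items = chunks * items_per_chunk
= 6 * 2
= 12


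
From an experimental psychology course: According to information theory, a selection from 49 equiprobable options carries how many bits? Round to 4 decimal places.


H = log2(n)
H = log2(49)
= 5.6147


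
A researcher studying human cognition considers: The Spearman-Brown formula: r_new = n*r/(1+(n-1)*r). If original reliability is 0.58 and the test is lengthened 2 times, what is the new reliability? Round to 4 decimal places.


r_new = n*r / (1 + (n-1)*r)
Numerator = 2 * 0.58 = 1.16
Denominator = 1 + 1 * 0.58 = 1.58
r_new = 1.16 / 1.58
= 0.7342


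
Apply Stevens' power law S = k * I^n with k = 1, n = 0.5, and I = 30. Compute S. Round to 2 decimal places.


S = 1 * 30^0.5
30^0.5 = 5.4772
S = 1 * 5.4772
= 5.48


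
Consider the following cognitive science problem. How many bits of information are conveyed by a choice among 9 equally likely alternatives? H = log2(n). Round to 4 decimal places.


H = log2(n)
H = log2(9)
= 3.1699


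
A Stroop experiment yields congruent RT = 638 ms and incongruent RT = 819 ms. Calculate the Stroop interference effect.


Stroop effect = RT(incongruent) - RT(congruent)
= 819 - 638
= 181 ms


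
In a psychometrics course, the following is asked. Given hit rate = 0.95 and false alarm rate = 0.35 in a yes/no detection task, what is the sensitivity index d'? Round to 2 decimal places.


d' = z(HR) - z(FAR)
z(0.95) = 1.6449
z(0.35) = -0.3853
d' = 1.6449 - -0.3853
= 2.03


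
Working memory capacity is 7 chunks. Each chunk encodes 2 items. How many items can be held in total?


Total items = chunks * items_per_chunk
= 7 * 2
= 14


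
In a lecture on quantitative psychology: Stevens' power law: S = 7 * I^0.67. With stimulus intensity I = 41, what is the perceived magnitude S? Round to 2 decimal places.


S = 7 * 41^0.67
41^0.67 = 12.0383
S = 7 * 12.0383
= 84.27


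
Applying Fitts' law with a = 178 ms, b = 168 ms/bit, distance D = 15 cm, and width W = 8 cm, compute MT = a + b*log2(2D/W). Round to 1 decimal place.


MT = 178 + 168 * log2(2*15/8)
2D/W = 3.75
log2(3.75) = 1.9069
MT = 178 + 168 * 1.9069
= 498.4 ms


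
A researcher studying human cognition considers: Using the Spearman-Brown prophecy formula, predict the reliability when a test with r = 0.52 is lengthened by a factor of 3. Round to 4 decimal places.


r_new = n*r / (1 + (n-1)*r)
Numerator = 3 * 0.52 = 1.56
Denominator = 1 + 2 * 0.52 = 2.04
r_new = 1.56 / 2.04
= 0.7647


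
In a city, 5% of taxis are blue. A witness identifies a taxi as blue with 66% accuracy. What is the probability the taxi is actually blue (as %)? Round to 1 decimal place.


P(blue | says blue) = P(says blue | blue)*P(blue) / [P(says blue | blue)*P(blue) + P(says blue | not blue)*P(not blue)]
Numerator = 0.66 * 0.05 = 0.033
False identification = 0.34 * 0.95 = 0.323
P = 0.033 / (0.033 + 0.323)
= 0.033 / 0.356
As percentage = 9.3


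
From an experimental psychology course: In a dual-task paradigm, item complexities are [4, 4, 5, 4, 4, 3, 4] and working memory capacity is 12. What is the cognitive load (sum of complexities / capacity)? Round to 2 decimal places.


Total complexity = 4 + 4 + 5 + 4 + 4 + 3 + 4 = 28
Load = total / capacity = 28 / 12
= 2.33


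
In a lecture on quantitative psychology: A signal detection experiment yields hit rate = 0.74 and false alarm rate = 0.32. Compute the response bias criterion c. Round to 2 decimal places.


c = -0.5 * (z(HR) + z(FAR))
z(0.74) = 0.6433
z(0.32) = -0.4677
c = -0.5 * (0.6433 + -0.4677)
= -0.5 * 0.1756
= -0.09


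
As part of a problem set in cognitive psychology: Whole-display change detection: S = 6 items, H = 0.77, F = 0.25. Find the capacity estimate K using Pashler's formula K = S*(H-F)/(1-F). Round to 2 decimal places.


K = S * (H - F) / (1 - F)
H - F = 0.52
1 - F = 0.75
K = 6 * 0.52 / 0.75
= 4.16


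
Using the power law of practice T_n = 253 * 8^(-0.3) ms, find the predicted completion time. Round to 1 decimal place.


T_n = 253 * 8^(-0.3)
8^(-0.3) = 0.535887
T_n = 253 * 0.535887
= 135.6 ms


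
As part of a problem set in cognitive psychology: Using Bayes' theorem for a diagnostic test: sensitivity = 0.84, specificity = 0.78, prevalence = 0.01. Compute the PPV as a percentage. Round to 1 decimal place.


PPV = (sens * prev) / (sens * prev + (1-spec) * (1-prev))
Numerator = 0.84 * 0.01 = 0.0084
P(positive and no disease) = (1 - spec) * (1 - prev) = (1 - 0.78) * (1 - 0.01) = 0.2178
Denominator = 0.0084 + 0.2178 = 0.2262
PPV = 0.0084 / 0.2262 = 0.037135
As percentage = 3.7


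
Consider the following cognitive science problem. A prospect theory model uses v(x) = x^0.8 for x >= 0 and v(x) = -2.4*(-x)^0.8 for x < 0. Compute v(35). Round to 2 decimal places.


Since x = 35 >= 0, use v(x) = x^0.8
35^0.8 = 17.1892
v(35) = 17.19


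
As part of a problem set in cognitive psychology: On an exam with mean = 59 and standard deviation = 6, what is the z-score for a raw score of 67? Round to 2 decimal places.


z = (X - mu) / sigma
= (67 - 59) / 6
= 8 / 6
= 1.33


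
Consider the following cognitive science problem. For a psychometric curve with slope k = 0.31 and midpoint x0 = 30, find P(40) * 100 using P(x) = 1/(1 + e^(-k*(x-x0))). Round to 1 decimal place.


P(x) = 1/(1 + e^(-0.31*(40 - 30)))
Exponent = -0.31 * 10 = -3.1
e^(-3.1) = 0.045049
P = 1/(1 + 0.045049) = 0.956893
Percentage = 95.7


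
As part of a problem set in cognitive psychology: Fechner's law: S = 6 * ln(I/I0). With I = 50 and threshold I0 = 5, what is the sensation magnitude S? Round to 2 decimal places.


S = 6 * ln(50/5)
I/I0 = 10.0
ln(10.0) = 2.3026
S = 6 * 2.3026
= 13.82


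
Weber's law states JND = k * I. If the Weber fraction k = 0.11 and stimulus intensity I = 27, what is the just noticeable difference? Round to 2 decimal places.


JND = k * I
JND = 0.11 * 27
= 2.97


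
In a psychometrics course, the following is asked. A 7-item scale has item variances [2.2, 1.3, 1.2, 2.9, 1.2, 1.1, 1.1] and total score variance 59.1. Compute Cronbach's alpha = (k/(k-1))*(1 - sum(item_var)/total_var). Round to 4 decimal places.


alpha = (k/(k-1)) * (1 - sum(s_i^2)/s_total^2)
sum(item variances) = 11.0
k/(k-1) = 7/6 = 1.166667
1 - 11.0/59.1 = 1 - 0.186125 = 0.813875
alpha = 1.166667 * 0.813875
= 0.9495


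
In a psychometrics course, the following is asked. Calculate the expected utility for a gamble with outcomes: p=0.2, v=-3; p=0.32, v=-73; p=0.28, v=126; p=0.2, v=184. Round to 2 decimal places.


EU = sum(p_i * v_i)
0.2 * -3 = -0.6
0.32 * -73 = -23.36
0.28 * 126 = 35.28
0.2 * 184 = 36.8
EU = -0.6 + -23.36 + 35.28 + 36.8
= 48.12


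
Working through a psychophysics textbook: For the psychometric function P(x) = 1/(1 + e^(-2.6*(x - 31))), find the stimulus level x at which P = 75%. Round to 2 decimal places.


At P = 0.75: 0.75 = 1/(1 + e^(-k*(x-x0)))
Solving: e^(-k*(x-x0)) = 1/3
x = x0 + ln(3)/k
ln(3) = 1.0986
x = 31 + 1.0986/2.6
= 31 + 0.4225
= 31.42


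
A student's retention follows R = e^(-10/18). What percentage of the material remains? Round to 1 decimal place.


R = e^(-t/S)
-t/S = -10/18 = -0.555556
R = e^(-0.555556) = 0.573753
Percentage = 0.573753 * 100
= 57.4


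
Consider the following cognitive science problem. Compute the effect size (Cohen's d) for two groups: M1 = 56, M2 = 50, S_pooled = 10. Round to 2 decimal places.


Cohen's d = (M1 - M2) / S_pooled
= (56 - 50) / 10
= 6 / 10
= 0.60


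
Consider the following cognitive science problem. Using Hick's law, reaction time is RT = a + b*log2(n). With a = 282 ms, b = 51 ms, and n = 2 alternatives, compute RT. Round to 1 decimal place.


RT = 282 + 51 * log2(2)
log2(2) = 1.0
RT = 282 + 51 * 1.0
= 282 + 51.0
= 333.0 ms


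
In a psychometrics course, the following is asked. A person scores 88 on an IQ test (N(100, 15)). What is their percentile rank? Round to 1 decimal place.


z = (IQ - mean) / SD
z = (88 - 100) / 15 = -0.8
Percentile = Phi(-0.8) * 100
Phi(-0.8) = 0.211855
= 21.2


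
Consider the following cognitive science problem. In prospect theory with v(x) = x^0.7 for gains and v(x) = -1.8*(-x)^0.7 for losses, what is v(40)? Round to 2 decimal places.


Since x = 40 >= 0, use v(x) = x^0.7
40^0.7 = 13.2264
v(40) = 13.23


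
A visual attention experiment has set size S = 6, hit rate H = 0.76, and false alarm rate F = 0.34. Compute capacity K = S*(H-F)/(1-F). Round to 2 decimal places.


K = S * (H - F) / (1 - F)
H - F = 0.42
1 - F = 0.66
K = 6 * 0.42 / 0.66
= 3.82


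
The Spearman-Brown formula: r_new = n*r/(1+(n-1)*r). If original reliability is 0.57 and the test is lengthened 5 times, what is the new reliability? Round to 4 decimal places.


r_new = n*r / (1 + (n-1)*r)
Numerator = 5 * 0.57 = 2.85
Denominator = 1 + 4 * 0.57 = 3.28
r_new = 2.85 / 3.28
= 0.8689


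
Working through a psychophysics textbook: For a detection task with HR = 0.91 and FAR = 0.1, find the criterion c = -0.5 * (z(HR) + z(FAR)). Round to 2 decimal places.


c = -0.5 * (z(HR) + z(FAR))
z(0.91) = 1.3408
z(0.1) = -1.2816
c = -0.5 * (1.3408 + -1.2816)
= -0.5 * 0.0592
= -0.03


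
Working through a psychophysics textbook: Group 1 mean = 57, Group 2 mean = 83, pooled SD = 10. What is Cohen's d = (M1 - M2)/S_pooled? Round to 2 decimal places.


Cohen's d = (M1 - M2) / S_pooled
= (57 - 83) / 10
= -26 / 10
= -2.60


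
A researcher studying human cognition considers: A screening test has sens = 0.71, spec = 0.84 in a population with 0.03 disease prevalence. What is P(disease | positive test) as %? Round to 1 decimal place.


PPV = (sens * prev) / (sens * prev + (1-spec) * (1-prev))
Numerator = 0.71 * 0.03 = 0.0213
P(positive and no disease) = (1 - spec) * (1 - prev) = (1 - 0.84) * (1 - 0.03) = 0.1552
Denominator = 0.0213 + 0.1552 = 0.1765
PPV = 0.0213 / 0.1765 = 0.12068
As percentage = 12.1


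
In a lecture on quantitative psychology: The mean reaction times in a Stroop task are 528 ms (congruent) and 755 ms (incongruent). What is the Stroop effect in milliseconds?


Stroop effect = RT(incongruent) - RT(congruent)
= 755 - 528
= 227 ms


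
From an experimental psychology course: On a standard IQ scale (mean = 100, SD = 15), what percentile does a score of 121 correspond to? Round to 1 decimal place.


z = (IQ - mean) / SD
z = (121 - 100) / 15 = 1.4
Percentile = Phi(1.4) * 100
Phi(1.4) = 0.919243
= 91.9


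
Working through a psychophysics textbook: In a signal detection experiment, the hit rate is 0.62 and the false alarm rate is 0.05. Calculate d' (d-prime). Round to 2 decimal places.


d' = z(HR) - z(FAR)
z(0.62) = 0.3055
z(0.05) = -1.6449
d' = 0.3055 - -1.6449
= 1.95


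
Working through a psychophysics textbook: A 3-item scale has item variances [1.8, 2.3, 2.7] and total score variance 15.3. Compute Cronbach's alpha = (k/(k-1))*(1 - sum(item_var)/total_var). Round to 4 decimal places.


alpha = (k/(k-1)) * (1 - sum(s_i^2)/s_total^2)
sum(item variances) = 6.8
k/(k-1) = 3/2 = 1.5
1 - 6.8/15.3 = 1 - 0.444444 = 0.555556
alpha = 1.5 * 0.555556
= 0.8333


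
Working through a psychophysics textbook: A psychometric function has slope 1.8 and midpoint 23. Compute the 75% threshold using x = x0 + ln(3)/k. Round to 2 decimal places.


At P = 0.75: 0.75 = 1/(1 + e^(-k*(x-x0)))
Solving: e^(-k*(x-x0)) = 1/3
x = x0 + ln(3)/k
ln(3) = 1.0986
x = 23 + 1.0986/1.8
= 23 + 0.6103
= 23.61


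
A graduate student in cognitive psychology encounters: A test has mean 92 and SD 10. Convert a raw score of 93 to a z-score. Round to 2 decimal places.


z = (X - mu) / sigma
= (93 - 92) / 10
= 1 / 10
= 0.10


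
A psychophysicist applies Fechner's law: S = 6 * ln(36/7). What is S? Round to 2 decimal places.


S = 6 * ln(36/7)
I/I0 = 5.142857
ln(5.142857) = 1.6376
S = 6 * 1.6376
= 9.83


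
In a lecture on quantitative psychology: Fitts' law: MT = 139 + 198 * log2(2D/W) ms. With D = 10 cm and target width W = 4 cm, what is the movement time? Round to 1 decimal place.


MT = 139 + 198 * log2(2*10/4)
2D/W = 5.0
log2(5.0) = 2.3219
MT = 139 + 198 * 2.3219
= 598.7 ms


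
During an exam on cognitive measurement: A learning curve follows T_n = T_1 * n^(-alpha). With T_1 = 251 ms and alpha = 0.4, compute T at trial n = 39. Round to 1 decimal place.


T_n = 251 * 39^(-0.4)
39^(-0.4) = 0.23098
T_n = 251 * 0.23098
= 58.0 ms


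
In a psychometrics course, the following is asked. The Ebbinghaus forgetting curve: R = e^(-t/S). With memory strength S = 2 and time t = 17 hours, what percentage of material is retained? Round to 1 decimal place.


R = e^(-t/S)
-t/S = -17/2 = -8.5
R = e^(-8.5) = 0.000203
Percentage = 0.000203 * 100
= 0.0


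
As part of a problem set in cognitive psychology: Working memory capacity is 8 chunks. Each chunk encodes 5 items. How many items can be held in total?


Total items = chunks * items_per_chunk
= 8 * 5
= 40


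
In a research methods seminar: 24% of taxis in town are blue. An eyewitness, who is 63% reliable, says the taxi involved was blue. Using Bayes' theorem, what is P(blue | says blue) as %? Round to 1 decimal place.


P(blue | says blue) = P(says blue | blue)*P(blue) / [P(says blue | blue)*P(blue) + P(says blue | not blue)*P(not blue)]
Numerator = 0.63 * 0.24 = 0.1512
False identification = 0.37 * 0.76 = 0.2812
P = 0.1512 / (0.1512 + 0.2812)
= 0.1512 / 0.4324
As percentage = 35.0


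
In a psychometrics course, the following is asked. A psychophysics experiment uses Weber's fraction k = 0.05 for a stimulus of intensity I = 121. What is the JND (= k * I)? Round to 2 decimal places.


JND = k * I
JND = 0.05 * 121
= 6.05


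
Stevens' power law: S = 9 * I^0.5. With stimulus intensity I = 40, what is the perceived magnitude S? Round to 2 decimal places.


S = 9 * 40^0.5
40^0.5 = 6.3246
S = 9 * 6.3246
= 56.92


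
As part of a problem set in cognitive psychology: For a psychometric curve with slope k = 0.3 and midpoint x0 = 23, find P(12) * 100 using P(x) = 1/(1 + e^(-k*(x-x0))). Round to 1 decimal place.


P(x) = 1/(1 + e^(-0.3*(12 - 23)))
Exponent = -0.3 * -11 = 3.3
e^(3.3) = 27.112639
P = 1/(1 + 27.112639) = 0.035571
Percentage = 3.6


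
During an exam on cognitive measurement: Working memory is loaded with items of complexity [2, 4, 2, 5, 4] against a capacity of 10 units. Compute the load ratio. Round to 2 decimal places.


Total complexity = 2 + 4 + 2 + 5 + 4 = 17
Load = total / capacity = 17 / 10
= 1.70


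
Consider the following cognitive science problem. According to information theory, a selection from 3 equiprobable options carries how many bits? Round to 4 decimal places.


H = log2(n)
H = log2(3)
= 1.5850


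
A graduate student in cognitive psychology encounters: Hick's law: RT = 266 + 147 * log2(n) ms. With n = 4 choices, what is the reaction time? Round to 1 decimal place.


RT = 266 + 147 * log2(4)
log2(4) = 2.0
RT = 266 + 147 * 2.0
= 266 + 294.0
= 560.0 ms


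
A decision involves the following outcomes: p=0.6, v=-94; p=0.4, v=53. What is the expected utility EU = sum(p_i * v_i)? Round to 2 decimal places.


EU = sum(p_i * v_i)
0.6 * -94 = -56.4
0.4 * 53 = 21.2
EU = -56.4 + 21.2
= -35.20


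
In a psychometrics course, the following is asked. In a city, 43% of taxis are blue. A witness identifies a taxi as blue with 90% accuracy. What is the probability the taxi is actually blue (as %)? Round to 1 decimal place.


P(blue | says blue) = P(says blue | blue)*P(blue) / [P(says blue | blue)*P(blue) + P(says blue | not blue)*P(not blue)]
Numerator = 0.9 * 0.43 = 0.387
False identification = 0.1 * 0.57 = 0.057
P = 0.387 / (0.387 + 0.057)
= 0.387 / 0.444
As percentage = 87.2


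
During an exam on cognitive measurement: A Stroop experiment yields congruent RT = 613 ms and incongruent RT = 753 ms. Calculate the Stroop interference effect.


Stroop effect = RT(incongruent) - RT(congruent)
= 753 - 613
= 140 ms


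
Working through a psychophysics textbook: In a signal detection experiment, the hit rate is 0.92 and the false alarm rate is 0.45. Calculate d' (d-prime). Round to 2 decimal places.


d' = z(HR) - z(FAR)
z(0.92) = 1.4051
z(0.45) = -0.1257
d' = 1.4051 - -0.1257
= 1.53


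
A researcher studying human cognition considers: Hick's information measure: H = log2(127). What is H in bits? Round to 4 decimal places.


H = log2(n)
H = log2(127)
= 6.9887


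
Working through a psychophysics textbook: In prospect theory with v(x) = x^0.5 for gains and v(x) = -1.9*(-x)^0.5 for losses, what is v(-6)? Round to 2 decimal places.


Since x = -6 < 0, use v(x) = -lambda*(-x)^alpha
(-x) = 6
6^0.5 = 2.4495
v(-6) = -1.9 * 2.4495
= -4.65


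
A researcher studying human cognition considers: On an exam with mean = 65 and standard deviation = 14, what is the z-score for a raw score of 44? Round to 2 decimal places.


z = (X - mu) / sigma
= (44 - 65) / 14
= -21 / 14
= -1.50


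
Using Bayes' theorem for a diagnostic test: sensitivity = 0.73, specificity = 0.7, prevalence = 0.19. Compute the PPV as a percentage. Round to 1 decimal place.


PPV = (sens * prev) / (sens * prev + (1-spec) * (1-prev))
Numerator = 0.73 * 0.19 = 0.1387
P(positive and no disease) = (1 - spec) * (1 - prev) = (1 - 0.7) * (1 - 0.19) = 0.243
Denominator = 0.1387 + 0.243 = 0.3817
PPV = 0.1387 / 0.3817 = 0.363374
As percentage = 36.3


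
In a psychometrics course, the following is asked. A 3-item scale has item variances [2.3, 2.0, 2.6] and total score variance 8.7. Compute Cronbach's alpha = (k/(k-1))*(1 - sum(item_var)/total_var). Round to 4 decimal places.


alpha = (k/(k-1)) * (1 - sum(s_i^2)/s_total^2)
sum(item variances) = 6.9
k/(k-1) = 3/2 = 1.5
1 - 6.9/8.7 = 1 - 0.793103 = 0.206897
alpha = 1.5 * 0.206897
= 0.3103


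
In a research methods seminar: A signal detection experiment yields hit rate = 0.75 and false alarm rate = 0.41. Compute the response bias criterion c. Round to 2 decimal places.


c = -0.5 * (z(HR) + z(FAR))
z(0.75) = 0.6745
z(0.41) = -0.2275
c = -0.5 * (0.6745 + -0.2275)
= -0.5 * 0.447
= -0.22


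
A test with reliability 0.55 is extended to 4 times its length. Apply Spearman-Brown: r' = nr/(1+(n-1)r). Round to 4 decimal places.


r_new = n*r / (1 + (n-1)*r)
Numerator = 4 * 0.55 = 2.2
Denominator = 1 + 3 * 0.55 = 2.65
r_new = 2.2 / 2.65
= 0.8302


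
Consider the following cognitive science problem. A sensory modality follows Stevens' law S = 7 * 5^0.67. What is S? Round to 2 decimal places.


S = 7 * 5^0.67
5^0.67 = 2.9397
S = 7 * 2.9397
= 20.58


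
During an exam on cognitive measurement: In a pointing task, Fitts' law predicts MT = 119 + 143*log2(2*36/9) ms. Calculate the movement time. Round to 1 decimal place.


MT = 119 + 143 * log2(2*36/9)
2D/W = 8.0
log2(8.0) = 3.0
MT = 119 + 143 * 3.0
= 548.0 ms
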